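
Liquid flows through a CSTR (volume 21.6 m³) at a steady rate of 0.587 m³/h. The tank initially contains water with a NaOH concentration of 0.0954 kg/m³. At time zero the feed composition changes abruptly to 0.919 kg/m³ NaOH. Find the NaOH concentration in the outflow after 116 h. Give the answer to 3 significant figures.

0.884 kg/m³

Transient balance on the dissolved component: V dC/dt = Q(C_in − C).
Rewrite as dC/dt + C/τ = C_in/τ, τ = V/Q = 36.797 h.
Solution: C(t) = C_in + (C₀ − C_in) e^(−t/τ).
C(116) = 0.919 + (0.0954 − 0.919)·e^(−116/36.797) = 0.919 + (-0.82360)·0.042749 = 0.88379 kg/m³.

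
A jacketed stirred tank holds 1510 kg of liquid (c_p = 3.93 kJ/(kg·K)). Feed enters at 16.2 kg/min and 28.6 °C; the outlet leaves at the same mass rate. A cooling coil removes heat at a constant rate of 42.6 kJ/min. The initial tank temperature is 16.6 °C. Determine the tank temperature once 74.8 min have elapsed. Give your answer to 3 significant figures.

22.9 °C

Unsteady energy balance on the tank contents: M c_p dT/dt = ṁ c_p (T_in − T) − 42.6.
Rearrange: dT/dt = (T_ss − T)/τ with τ = M/ṁ = 93.210 min and T_ss = T_in − Q̇/(ṁ c_p) = 27.931 °C.
Integrating: T(t) = T_ss + (T₀ − T_ss) e^(−t/τ).
T(74.8) = 27.931 + (-11.331)·e^(−74.8/93.210) = 27.931 + (-11.331)·0.44821 = 22.852 °C.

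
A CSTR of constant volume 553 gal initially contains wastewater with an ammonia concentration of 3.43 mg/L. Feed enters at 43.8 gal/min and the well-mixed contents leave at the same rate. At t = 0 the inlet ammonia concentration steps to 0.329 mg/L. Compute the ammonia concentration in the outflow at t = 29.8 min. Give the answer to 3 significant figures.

0.622 mg/L

Mass balance on the solute (V constant): V dC/dt = Q(C_in − C).
So dC/dt = (C_in − C)/τ with τ = V/Q = 553/43.8 = 12.626 min.
C approaches C_in exponentially: C(t) = C_in + (C₀ − C_in) e^(−t/τ).
C(29.8) = 0.329 + (3.43 − 0.329)·e^(−29.8/12.626) = 0.329 + (3.1010)·0.094393 = 0.62171 mg/L.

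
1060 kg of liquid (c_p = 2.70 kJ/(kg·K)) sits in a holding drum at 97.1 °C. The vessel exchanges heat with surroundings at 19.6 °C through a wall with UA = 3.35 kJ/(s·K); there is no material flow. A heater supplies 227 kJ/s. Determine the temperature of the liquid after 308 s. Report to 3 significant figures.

94.2 °C

Lumped-capacitance energy balance: M c_p dT/dt = UA(T_amb − T) + Q̇.
dT/dt = (T_ss − T)/τ with T_ss = T_amb + Q̇/UA = 19.6 + 227/3.35 = 87.361 °C, τ = M c_p/UA = 1060·2.70/3.35 = 854.33 s.
Integrating: T(t) = T_ss + (T₀ − T_ss) e^(−t/τ).
T(308) = 87.361 + (9.7388)·0.69732 = 94.152 °C.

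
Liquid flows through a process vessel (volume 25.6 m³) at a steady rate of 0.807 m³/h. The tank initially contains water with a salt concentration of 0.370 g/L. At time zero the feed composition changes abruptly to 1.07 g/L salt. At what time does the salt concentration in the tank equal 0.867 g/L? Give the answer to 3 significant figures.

39.3 h

Species balance on the tank: V dC/dt = Q(C_in − C), so τ = V/Q = 31.722 h.
C(t) = C_in + (C₀ − C_in) e^(−t/τ). Set C = 0.867 and solve for t:
e^(−t/τ) = (C − C_in)/(C₀ − C_in) = (0.867 − 1.07)/(0.370 − 1.07) = 0.29000
t = −τ ln(…) = 31.722 × 1.2379 = 39.268 h.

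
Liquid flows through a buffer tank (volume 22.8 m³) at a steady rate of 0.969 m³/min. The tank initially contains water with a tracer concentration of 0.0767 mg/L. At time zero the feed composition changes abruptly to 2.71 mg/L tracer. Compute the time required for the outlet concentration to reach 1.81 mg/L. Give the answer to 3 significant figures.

Unsteady species balance (constant V, well mixed): V dC/dt = Q(C_in − C), so τ = V/Q = 23.529 min.
C(t) = C_in + (C₀ − C_in) e^(−t/τ). Set C = 1.81 and solve for t:
e^(−t/τ) = (C − C_in)/(C₀ − C_in) = (1.81 − 2.71)/(0.0767 − 2.71) = 0.34178
t = −τ ln(…) = 23.529 × 1.0736 = 25.261 min.

25.3 min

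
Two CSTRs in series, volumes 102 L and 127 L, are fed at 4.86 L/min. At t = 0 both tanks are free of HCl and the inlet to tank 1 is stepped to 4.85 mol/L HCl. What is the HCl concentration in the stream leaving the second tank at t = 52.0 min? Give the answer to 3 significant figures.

3.14 mol/L

Each tank obeys Vᵢ dCᵢ/dt = Q(Cᵢ₋₁ − Cᵢ), so τᵢ = Vᵢ/Q.
τ₁ = 102/4.86 = 20.988 min; τ₂ = 127/4.86 = 26.132 min.
Tank 1: C₁ = C_in(1 − e^(−t/τ₁)). Tank 2 (τ₁ ≠ τ₂): C₂ = C_in[1 − (τ₁ e^(−t/τ₁) − τ₂ e^(−t/τ₂))/(τ₁ − τ₂)].
At t = 52.0: e^(−t/τ₁) = 0.083941, e^(−t/τ₂) = 0.13671.
C₂ = 4.85·[1 − (20.988·0.083941 − 26.132·0.13671)/(-5.1440)] = 4.85·0.64801 = 3.1428 mol/L.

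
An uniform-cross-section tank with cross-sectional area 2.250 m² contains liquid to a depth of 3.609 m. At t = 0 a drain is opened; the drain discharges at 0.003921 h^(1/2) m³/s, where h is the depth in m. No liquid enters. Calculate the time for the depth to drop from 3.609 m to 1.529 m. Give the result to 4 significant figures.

A dh/dt = −Q_out = −0.003921 √h.
Separate and integrate: 2(√h − √h₀) = −(0.003921/A) t.
t = 2A(√h₀ − √h)/0.003921 = 2·2.250·(√3.609 − √1.529)/0.003921
  = 4.50000 × (1.89974 − 1.23653) / 0.003921 = 761.143 s.

761.1 s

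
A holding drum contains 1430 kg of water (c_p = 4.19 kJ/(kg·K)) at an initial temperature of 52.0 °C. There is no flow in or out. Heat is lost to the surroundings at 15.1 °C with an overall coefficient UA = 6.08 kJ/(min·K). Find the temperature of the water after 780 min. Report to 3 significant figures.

31.8 °C

Unsteady energy balance on the tank contents: M c_p dT/dt = −UA(T − T_amb).
dT/dt = (T_ss − T)/τ with T_ss = T_amb = 15.100 °C, τ = M c_p/UA = 1430·4.19/6.08 = 985.48 min.
T approaches T_ss exponentially: T(t) = T_ss + (T₀ − T_ss) e^(−t/τ).
T(780) = 15.100 + (36.900)·0.45317 = 31.822 °C.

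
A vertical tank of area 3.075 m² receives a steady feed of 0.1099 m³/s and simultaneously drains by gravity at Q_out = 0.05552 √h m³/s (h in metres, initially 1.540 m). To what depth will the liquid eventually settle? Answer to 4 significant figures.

3.918 m

Level balance: A dh/dt = 0.1099 − 0.05552 √h. Setting dh/dt = 0:
Q_in = 0.05552 √h_ss ⇒ √h_ss = 0.1099/0.05552 = 1.97947.
h_ss = 1.97947² = 3.91829 m. (Since h₀ = 1.540 m < h_ss, the level will rise toward this value.)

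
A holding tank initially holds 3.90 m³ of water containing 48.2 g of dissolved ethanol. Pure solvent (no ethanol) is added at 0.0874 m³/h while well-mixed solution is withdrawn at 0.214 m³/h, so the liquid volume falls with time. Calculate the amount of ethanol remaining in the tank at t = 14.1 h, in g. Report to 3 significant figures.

17.1 g

Total volume: dV/dt = Q_in − Q_out = -0.12660 m³/h, so V(t) = 3.90 − 0.12660 t and V(14.1) = 2.1149 m³.
No ethanol enters, so dm/dt = −Q_out · (m/V).
Separate: dm/m = −Q_out dt/V(t) ⇒ ln(m/m₀) = −(Q_out/(Q_in−Q_out)) ln(V/V₀).
m = m₀ (V₀/V)^(Q_out/(Q_in−Q_out)) = 48.2 × (3.90/2.1149)^(-1.6904) = 17.132 g.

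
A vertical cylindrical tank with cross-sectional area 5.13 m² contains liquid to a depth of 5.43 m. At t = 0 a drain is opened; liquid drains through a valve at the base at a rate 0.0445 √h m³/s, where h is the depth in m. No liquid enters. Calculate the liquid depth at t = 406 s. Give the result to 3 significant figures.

Accumulation of liquid (constant cross-section A): A dh/dt = −0.0445 √h.
∫ h^(−1/2) dh = −(0.0445/A) ∫ dt, giving 2√h = 2√h₀ − (0.0445/A) t.
√h = √5.43 − 0.0445·406/(2·5.13) = 2.3302 − 1.7609 = 0.56932.
h = 0.56932² = 0.32413 m.

0.324 m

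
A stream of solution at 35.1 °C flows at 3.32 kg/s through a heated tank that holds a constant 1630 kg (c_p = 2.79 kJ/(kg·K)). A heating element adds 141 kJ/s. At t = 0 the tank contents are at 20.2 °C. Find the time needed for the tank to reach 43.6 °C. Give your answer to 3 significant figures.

736 s

Heat balance on the well-mixed liquid: M c_p dT/dt = ṁ c_p (T_in − T) + 141.
τ = M/ṁ = 490.96 s; T_ss = T_in + Q̇/(ṁ c_p) = 50.322 °C.
T(t) = T_ss + (T₀ − T_ss) e^(−t/τ). Set T = 43.6:
e^(−t/τ) = (43.6 − 50.322)/(20.2 − 50.322) = 0.22316
t = −490.96 · ln(0.22316) = 736.37 s.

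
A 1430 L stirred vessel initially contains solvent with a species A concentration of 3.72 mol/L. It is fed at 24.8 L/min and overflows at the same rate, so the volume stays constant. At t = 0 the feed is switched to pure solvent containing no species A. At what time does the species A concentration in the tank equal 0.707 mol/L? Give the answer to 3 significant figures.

Species balance: V dC/dt = Q(C_in − C) ⇒ τ = V/Q = 57.661 min.
C(t) = C_in + (C₀ − C_in) e^(−t/τ). Set C = 0.707 and solve for t:
e^(−t/τ) = (C − C_in)/(C₀ − C_in) = (0.707 − 0)/(3.72 − 0) = 0.19005
t = −τ ln(…) = 57.661 × 1.6604 = 95.744 min.

95.7 min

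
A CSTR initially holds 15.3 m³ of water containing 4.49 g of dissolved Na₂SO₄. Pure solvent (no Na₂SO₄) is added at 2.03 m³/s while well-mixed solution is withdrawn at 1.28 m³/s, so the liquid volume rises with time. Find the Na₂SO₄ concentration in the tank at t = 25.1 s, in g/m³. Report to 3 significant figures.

0.0335 g/m³

Let m(t) be the amount of Na₂SO₄. Volume: V(t) = V₀ + (Q_in − Q_out) t = 15.3 + 0.75000 t; V(25.1) = 34.125 m³.
No Na₂SO₄ enters, so dm/dt = −Q_out · (m/V).
dm/m = −Q_out dt/(V₀ + 0.75000 t); integrating gives ln(m/m₀) = −(Q_out/(Q_in−Q_out)) ln(V/V₀).
m = m₀ (V₀/V)^(Q_out/(Q_in−Q_out)) = 4.49 × (15.3/34.125)^(1.7067) = 1.1420 g.
C = m/V = 1.1420/34.125 = 0.033466 g/m³.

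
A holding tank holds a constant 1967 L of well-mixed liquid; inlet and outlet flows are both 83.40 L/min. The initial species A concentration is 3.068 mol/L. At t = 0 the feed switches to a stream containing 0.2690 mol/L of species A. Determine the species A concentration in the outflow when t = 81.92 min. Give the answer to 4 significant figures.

0.3558 mol/L

Species balance on the tank: V dC/dt = Q(C_in − C).
So dC/dt = (C_in − C)/τ with τ = V/Q = 1967/83.40 = 23.5851 min.
This is linear first-order; C(t) = C_in + (C₀ − C_in) e^(−t/τ).
C(81.92) = 0.2690 + (3.068 − 0.2690)·e^(−81.92/23.5851) = 0.2690 + (2.79900)·0.0310122 = 0.355803 mol/L.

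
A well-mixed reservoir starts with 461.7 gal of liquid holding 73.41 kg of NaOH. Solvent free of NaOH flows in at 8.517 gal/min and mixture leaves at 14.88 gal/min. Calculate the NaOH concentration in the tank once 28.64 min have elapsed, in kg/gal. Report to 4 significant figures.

Total volume: dV/dt = Q_in − Q_out = -6.36300 gal/min, so V(t) = 461.7 − 6.36300 t and V(28.64) = 279.464 gal.
Solute balance: dm/dt = 0 − Q_out C = −Q_out m/V(t).
dm/m = −Q_out dt/(V₀ − 6.36300 t); integrating gives ln(m/m₀) = −(Q_out/(Q_in−Q_out)) ln(V/V₀).
m = m₀ (V₀/V)^(Q_out/(Q_in−Q_out)) = 73.41 × (461.7/279.464)^(-2.33852) = 22.6922 kg.
C = m/V = 22.6922/279.464 = 0.0811992 kg/gal.

0.08120 kg/gal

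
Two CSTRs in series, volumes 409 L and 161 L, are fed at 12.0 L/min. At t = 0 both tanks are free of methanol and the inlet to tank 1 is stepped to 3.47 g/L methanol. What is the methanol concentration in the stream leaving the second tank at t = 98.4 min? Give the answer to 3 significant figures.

3.15 g/L

Each tank obeys Vᵢ dCᵢ/dt = Q(Cᵢ₋₁ − Cᵢ), so τᵢ = Vᵢ/Q.
τ₁ = 409/12.0 = 34.083 min; τ₂ = 161/12.0 = 13.417 min.
Solving the cascade with C₁(0)=C₂(0)=0 gives C₂(t) = C_in[1 − (τ₁ e^(−t/τ₁) − τ₂ e^(−t/τ₂))/(τ₁ − τ₂)].
At t = 98.4: e^(−t/τ₁) = 0.055741, e^(−t/τ₂) = 0.00065285.
C₂ = 3.47·[1 − (34.083·0.055741 − 13.417·0.00065285)/(20.667)] = 3.47·0.90850 = 3.1525 g/L.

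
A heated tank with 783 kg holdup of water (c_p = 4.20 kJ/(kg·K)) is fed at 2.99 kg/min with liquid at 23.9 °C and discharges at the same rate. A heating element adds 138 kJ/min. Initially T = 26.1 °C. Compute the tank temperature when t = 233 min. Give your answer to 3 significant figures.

Energy balance: M c_p dT/dt = ṁ c_p (T_in − T) + 138.
τ = M/ṁ = 261.87 min; T_ss = T_in + Q̇/(ṁ c_p) = 23.9 + 138/(2.99·4.20) = 34.889 °C.
Integrating: T(t) = T_ss + (T₀ − T_ss) e^(−t/τ).
T(233) = 34.889 + (-8.7890)·e^(−233/261.87) = 34.889 + (-8.7890)·0.41076 = 31.279 °C.

31.3 °C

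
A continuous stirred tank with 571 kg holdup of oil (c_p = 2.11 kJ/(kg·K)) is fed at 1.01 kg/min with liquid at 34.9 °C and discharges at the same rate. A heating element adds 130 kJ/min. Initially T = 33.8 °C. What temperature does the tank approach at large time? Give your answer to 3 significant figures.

M c_p dT/dt = ṁ c_p (T_in − T) + Q̇.
At steady state dT/dt = 0 ⇒ T_ss = T_in + Q̇/(ṁ c_p) = 34.9 + 130/(1.01·2.11) = 95.901 °C.

95.9 °C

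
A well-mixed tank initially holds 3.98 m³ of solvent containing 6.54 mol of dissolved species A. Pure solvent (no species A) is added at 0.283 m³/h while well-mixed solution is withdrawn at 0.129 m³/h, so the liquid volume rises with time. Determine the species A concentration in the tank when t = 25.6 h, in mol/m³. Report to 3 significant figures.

Let m(t) be the amount of species A. Volume: V(t) = V₀ + (Q_in − Q_out) t = 3.98 + 0.15400 t; V(25.6) = 7.9224 m³.
Solute balance: dm/dt = 0 − Q_out C = −Q_out m/V(t).
dm/m = −Q_out dt/(V₀ + 0.15400 t); integrating gives ln(m/m₀) = −(Q_out/(Q_in−Q_out)) ln(V/V₀).
m = m₀ (V₀/V)^(Q_out/(Q_in−Q_out)) = 6.54 × (3.98/7.9224)^(0.83766) = 3.6740 mol.
C = m/V = 3.6740/7.9224 = 0.46375 mol/m³.

0.464 mol/m³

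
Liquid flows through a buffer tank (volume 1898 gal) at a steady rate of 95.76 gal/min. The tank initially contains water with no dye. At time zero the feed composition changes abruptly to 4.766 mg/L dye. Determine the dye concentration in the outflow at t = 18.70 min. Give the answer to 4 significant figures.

Accumulation = in − out for the solute gives V dC/dt = Q(C_in − C).
Rewrite as dC/dt + C/τ = C_in/τ, τ = V/Q = 19.8204 min.
Solution: C(t) = C_in + (C₀ − C_in) e^(−t/τ).
C(18.70) = 4.766 + (0 − 4.766)·e^(−18.70/19.8204) = 4.766 + (-4.76600)·0.389273 = 2.91072 mg/L.

2.911 mg/L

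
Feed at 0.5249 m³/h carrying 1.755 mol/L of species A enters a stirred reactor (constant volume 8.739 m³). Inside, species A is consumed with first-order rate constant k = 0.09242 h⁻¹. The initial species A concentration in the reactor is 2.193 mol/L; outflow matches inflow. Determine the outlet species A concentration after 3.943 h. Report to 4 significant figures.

1.514 mol/L

Accumulation = in − out − consumed: V dC/dt = Q C_in − Q C − k V C.
dC/dt = (Q/V) C_in − (Q/V + k) C; effective rate a = Q/V + k = 0.0600641 + 0.09242 = 0.152484 h⁻¹.
C_ss = Q C_in/(Q + kV) = 0.691301 mol/L; C(t) = C_ss + (C₀ − C_ss) e^(−a t).
C(3.943) = 0.691301 + (1.50170)·e^(−0.152484·3.943) = 0.691301 + (1.50170)·0.548129 = 1.51443 mol/L.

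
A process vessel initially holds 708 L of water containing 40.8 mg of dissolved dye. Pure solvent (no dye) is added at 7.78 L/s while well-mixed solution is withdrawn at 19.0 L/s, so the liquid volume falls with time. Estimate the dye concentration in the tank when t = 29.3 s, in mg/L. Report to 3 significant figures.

0.0374 mg/L

Let m(t) be the amount of dye. Volume: V(t) = V₀ + (Q_in − Q_out) t = 708 − 11.220 t; V(29.3) = 379.25 L.
Species balance (pure solvent in): dm/dt = −Q_out · m/V(t).
dm/m = −Q_out dt/(V₀ − 11.220 t); integrating gives ln(m/m₀) = −(Q_out/(Q_in−Q_out)) ln(V/V₀).
m = m₀ (V₀/V)^(Q_out/(Q_in−Q_out)) = 40.8 × (708/379.25)^(-1.6934) = 14.177 mg.
C = m/V = 14.177/379.25 = 0.037380 mg/L.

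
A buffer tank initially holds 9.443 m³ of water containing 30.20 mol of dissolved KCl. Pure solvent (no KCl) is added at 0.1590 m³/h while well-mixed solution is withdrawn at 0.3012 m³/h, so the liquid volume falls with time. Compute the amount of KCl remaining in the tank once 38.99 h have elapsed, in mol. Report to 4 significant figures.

Let m(t) be the amount of KCl. Volume: V(t) = V₀ + (Q_in − Q_out) t = 9.443 − 0.142200 t; V(38.99) = 3.89862 m³.
Species balance (pure solvent in): dm/dt = −Q_out · m/V(t).
Separate: dm/m = −Q_out dt/V(t) ⇒ ln(m/m₀) = −(Q_out/(Q_in−Q_out)) ln(V/V₀).
m = m₀ (V₀/V)^(Q_out/(Q_in−Q_out)) = 30.20 × (9.443/3.89862)^(-2.11814) = 4.63680 mol.

4.637 mol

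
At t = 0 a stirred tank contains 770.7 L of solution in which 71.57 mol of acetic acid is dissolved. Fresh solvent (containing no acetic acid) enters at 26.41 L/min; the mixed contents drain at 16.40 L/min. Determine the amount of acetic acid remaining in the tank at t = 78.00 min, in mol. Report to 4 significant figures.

22.75 mol

Let m(t) be the amount of acetic acid. Volume: V(t) = V₀ + (Q_in − Q_out) t = 770.7 + 10.0100 t; V(78.00) = 1551.48 L.
No acetic acid enters, so dm/dt = −Q_out · (m/V).
dm/m = −Q_out dt/(V₀ + 10.0100 t); integrating gives ln(m/m₀) = −(Q_out/(Q_in−Q_out)) ln(V/V₀).
m = m₀ (V₀/V)^(Q_out/(Q_in−Q_out)) = 71.57 × (770.7/1551.48)^(1.63836) = 22.7456 mol.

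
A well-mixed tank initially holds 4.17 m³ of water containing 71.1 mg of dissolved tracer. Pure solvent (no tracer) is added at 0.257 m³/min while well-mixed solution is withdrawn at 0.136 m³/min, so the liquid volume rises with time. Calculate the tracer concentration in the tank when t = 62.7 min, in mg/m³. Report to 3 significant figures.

Total volume: dV/dt = Q_in − Q_out = 0.12100 m³/min, so V(t) = 4.17 + 0.12100 t and V(62.7) = 11.757 m³.
Solute balance: dm/dt = 0 − Q_out C = −Q_out m/V(t).
dm/m = −Q_out dt/(V₀ + 0.12100 t); integrating gives ln(m/m₀) = −(Q_out/(Q_in−Q_out)) ln(V/V₀).
m = m₀ (V₀/V)^(Q_out/(Q_in−Q_out)) = 71.1 × (4.17/11.757)^(1.1240) = 22.178 mg.
C = m/V = 22.178/11.757 = 1.8864 mg/m³.

1.89 mg/m³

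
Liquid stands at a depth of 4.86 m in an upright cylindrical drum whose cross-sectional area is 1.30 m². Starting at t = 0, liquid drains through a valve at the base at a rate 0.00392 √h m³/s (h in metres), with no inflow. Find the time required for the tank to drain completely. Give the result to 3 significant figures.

Mass balance (ρ constant): A dh/dt = −0.00392 √h.
This is separable: 2 d(√h)/dt = −0.00392/A, so √h = √h₀ − (0.00392/(2A)) t.
Set h = 0: 2√h₀ = (0.00392/A) t_empty ⇒ t_empty = 2A√h₀/0.00392.
t_empty = 2·1.30·√4.86/0.00392 = 2.6000·2.2045/0.00392 = 1462.2 s.

1460 s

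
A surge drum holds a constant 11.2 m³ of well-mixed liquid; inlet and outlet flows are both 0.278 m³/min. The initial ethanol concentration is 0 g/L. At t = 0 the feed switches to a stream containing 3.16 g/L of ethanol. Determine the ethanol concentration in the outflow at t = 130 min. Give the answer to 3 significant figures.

3.03 g/L

Unsteady species balance (constant V, well mixed): V dC/dt = Q(C_in − C).
Time constant τ = V/Q = 11.2/0.278 = 40.288 min.
C approaches C_in exponentially: C(t) = C_in + (C₀ − C_in) e^(−t/τ).
C(130) = 3.16 + (0 − 3.16)·e^(−130/40.288) = 3.16 + (-3.1600)·0.039685 = 3.0346 g/L.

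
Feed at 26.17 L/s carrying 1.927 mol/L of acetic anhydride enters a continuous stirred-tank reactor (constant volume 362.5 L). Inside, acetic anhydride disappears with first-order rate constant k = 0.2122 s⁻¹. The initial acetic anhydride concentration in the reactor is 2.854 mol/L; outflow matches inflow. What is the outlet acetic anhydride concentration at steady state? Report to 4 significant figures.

0.4892 mol/L

Accumulation = in − out − consumed: V dC/dt = Q C_in − Q C − k V C.
Steady state (dC/dt = 0): C_ss = Q C_in/(Q + kV) = C_in/(1 + kV/Q).
C_ss = 26.17·1.927/(26.17 + 0.2122·362.5) = 50.4296/103.093 = 0.489168 mol/L.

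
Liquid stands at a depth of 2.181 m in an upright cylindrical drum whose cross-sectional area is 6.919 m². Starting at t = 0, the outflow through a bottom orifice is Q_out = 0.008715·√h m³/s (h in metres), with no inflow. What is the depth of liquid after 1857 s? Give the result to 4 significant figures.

0.09444 m

A dh/dt = −Q_out = −0.008715 √h.
∫ h^(−1/2) dh = −(0.008715/A) ∫ dt, giving 2√h = 2√h₀ − (0.008715/A) t.
√h = √2.181 − 0.008715·1857/(2·6.919) = 1.47682 − 1.16952 = 0.307305.
h = 0.307305² = 0.0944366 m.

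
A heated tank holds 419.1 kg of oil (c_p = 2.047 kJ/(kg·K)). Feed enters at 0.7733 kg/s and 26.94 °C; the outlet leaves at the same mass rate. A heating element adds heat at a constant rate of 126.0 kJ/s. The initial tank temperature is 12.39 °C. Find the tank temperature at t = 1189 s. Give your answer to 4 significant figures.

M c_p dT/dt = ṁ c_p (T_in − T) + Q̇.
Rearrange: dT/dt = (T_ss − T)/τ with τ = M/ṁ = 541.963 s and T_ss = T_in + Q̇/(ṁ c_p) = 106.538 °C.
T approaches T_ss exponentially: T(t) = T_ss + (T₀ − T_ss) e^(−t/τ).
T(1189) = 106.538 + (-94.1485)·e^(−1189/541.963) = 106.538 + (-94.1485)·0.111484 = 96.0424 °C.

96.04 °C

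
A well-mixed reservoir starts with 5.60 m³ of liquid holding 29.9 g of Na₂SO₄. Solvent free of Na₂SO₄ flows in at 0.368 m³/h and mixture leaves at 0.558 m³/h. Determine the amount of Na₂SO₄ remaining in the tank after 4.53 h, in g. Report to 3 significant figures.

18.3 g

Total volume: dV/dt = Q_in − Q_out = -0.19000 m³/h, so V(t) = 5.60 − 0.19000 t and V(4.53) = 4.7393 m³.
Solute balance: dm/dt = 0 − Q_out C = −Q_out m/V(t).
Separate: dm/m = −Q_out dt/V(t) ⇒ ln(m/m₀) = −(Q_out/(Q_in−Q_out)) ln(V/V₀).
m = m₀ (V₀/V)^(Q_out/(Q_in−Q_out)) = 29.9 × (5.60/4.7393)^(-2.9368) = 18.316 g.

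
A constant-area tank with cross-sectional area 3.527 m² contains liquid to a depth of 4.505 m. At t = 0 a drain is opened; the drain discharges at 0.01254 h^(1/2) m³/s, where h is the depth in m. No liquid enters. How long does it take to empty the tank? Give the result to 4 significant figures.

1194 s

Mass balance (ρ constant): A dh/dt = −0.01254 √h.
Separate and integrate: 2(√h − √h₀) = −(0.01254/A) t.
Tank is empty when √h = 0: t_empty = 2A√h₀/0.01254.
t_empty = 2·3.527·√4.505/0.01254 = 7.05400·2.12250/0.01254 = 1193.95 s.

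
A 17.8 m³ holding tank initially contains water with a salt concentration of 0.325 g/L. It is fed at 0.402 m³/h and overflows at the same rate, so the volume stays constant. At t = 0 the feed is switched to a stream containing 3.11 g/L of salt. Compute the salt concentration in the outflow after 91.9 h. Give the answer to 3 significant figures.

2.76 g/L

Mass balance on the solute (V constant): V dC/dt = Q(C_in − C).
So dC/dt = (C_in − C)/τ with τ = V/Q = 17.8/0.402 = 44.279 h.
This is linear first-order; C(t) = C_in + (C₀ − C_in) e^(−t/τ).
C(91.9) = 3.11 + (0.325 − 3.11)·e^(−91.9/44.279) = 3.11 + (-2.7850)·0.12549 = 2.7605 g/L.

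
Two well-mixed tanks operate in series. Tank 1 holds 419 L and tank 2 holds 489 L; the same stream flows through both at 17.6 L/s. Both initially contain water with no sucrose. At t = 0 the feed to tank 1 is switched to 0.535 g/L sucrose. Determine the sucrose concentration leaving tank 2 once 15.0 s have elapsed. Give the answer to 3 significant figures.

0.0622 g/L

Species balance on tank i: dCᵢ/dt = (Cᵢ₋₁ − Cᵢ)/τᵢ with τᵢ = Vᵢ/Q.
τ₁ = 419/17.6 = 23.807 s; τ₂ = 489/17.6 = 27.784 s.
Solving the cascade with C₁(0)=C₂(0)=0 gives C₂(t) = C_in[1 − (τ₁ e^(−t/τ₁) − τ₂ e^(−t/τ₂))/(τ₁ − τ₂)].
At t = 15.0: e^(−t/τ₁) = 0.53255, e^(−t/τ₂) = 0.58282.
C₂ = 0.535·[1 − (23.807·0.53255 − 27.784·0.58282)/(-3.9773)] = 0.535·0.11630 = 0.062221 g/L.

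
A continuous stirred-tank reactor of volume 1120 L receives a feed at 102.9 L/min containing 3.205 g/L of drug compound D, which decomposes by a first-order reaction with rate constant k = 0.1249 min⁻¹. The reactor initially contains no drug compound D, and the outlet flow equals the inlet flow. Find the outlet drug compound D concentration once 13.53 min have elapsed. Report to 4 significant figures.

1.286 g/L

Species balance: V dC/dt = Q C_in − Q C − k V C.
dC/dt = (Q/V) C_in − (Q/V + k) C; effective rate a = Q/V + k = 0.0918750 + 0.1249 = 0.216775 min⁻¹.
C_ss = Q C_in/(Q + kV) = 1.35836 g/L; C(t) = C_ss + (C₀ − C_ss) e^(−a t).
C(13.53) = 1.35836 + (-1.35836)·e^(−0.216775·13.53) = 1.35836 + (-1.35836)·0.0532389 = 1.28605 g/L.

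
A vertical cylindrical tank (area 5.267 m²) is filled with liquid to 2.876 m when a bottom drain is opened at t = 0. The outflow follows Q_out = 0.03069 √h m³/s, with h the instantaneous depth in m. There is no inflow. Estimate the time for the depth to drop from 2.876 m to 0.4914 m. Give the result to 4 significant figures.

341.5 s

Mass balance (ρ constant): A dh/dt = −0.03069 √h.
Separate and integrate: 2(√h − √h₀) = −(0.03069/A) t.
t = 2A(√h₀ − √h)/0.03069 = 2·5.267·(√2.876 − √0.4914)/0.03069
  = 10.5340 × (1.69588 − 0.700999) / 0.03069 = 341.481 s.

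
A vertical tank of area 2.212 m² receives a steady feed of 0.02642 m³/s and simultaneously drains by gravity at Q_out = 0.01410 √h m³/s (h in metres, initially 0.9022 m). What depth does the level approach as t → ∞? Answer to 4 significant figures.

Accumulation of liquid (constant cross-section A): A dh/dt = Q_in − 0.01410 √h. At steady state dh/dt = 0:
Q_in = 0.01410 √h_ss ⇒ √h_ss = 0.02642/0.01410 = 1.87376.
h_ss = 1.87376² = 3.51097 m. (Since h₀ = 0.9022 m < h_ss, the level will rise toward this value.)

3.511 m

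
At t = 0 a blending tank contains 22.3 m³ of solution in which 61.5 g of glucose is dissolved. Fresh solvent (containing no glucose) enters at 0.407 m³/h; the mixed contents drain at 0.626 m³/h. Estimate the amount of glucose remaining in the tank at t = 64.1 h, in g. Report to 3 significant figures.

Let m(t) be the amount of glucose. Volume: V(t) = V₀ + (Q_in − Q_out) t = 22.3 − 0.21900 t; V(64.1) = 8.2621 m³.
Species balance (pure solvent in): dm/dt = −Q_out · m/V(t).
Separate: dm/m = −Q_out dt/V(t) ⇒ ln(m/m₀) = −(Q_out/(Q_in−Q_out)) ln(V/V₀).
m = m₀ (V₀/V)^(Q_out/(Q_in−Q_out)) = 61.5 × (22.3/8.2621)^(-2.8584) = 3.5997 g.

3.60 g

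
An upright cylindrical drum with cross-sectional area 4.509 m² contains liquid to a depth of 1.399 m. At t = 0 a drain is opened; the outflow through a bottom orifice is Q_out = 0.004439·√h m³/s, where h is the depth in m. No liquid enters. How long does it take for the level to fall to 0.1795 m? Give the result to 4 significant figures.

A dh/dt = −Q_out = −0.004439 √h.
Separate and integrate: 2(√h − √h₀) = −(0.004439/A) t.
t = 2A(√h₀ − √h)/0.004439 = 2·4.509·(√1.399 − √0.1795)/0.004439
  = 9.01800 × (1.18279 − 0.423674) / 0.004439 = 1542.18 s.

1542 s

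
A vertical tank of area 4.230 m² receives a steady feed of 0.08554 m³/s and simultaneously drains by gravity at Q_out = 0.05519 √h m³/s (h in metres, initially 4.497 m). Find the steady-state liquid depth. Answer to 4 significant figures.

Level balance: A dh/dt = 0.08554 − 0.05519 √h. Setting dh/dt = 0:
Q_in = 0.05519 √h_ss ⇒ √h_ss = 0.08554/0.05519 = 1.54992.
h_ss = 1.54992² = 2.40225 m. (Since h₀ = 4.497 m > h_ss, the level will fall toward this value.)

2.402 m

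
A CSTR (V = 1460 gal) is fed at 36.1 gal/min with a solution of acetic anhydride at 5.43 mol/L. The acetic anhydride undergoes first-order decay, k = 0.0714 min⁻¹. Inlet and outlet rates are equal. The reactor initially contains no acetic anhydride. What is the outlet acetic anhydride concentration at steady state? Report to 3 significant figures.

1.40 mol/L

V dC/dt = Q(C_in − C) − k V C.
Steady state (dC/dt = 0): C_ss = Q C_in/(Q + kV) = C_in/(1 + kV/Q).
C_ss = 36.1·5.43/(36.1 + 0.0714·1460) = 196.02/140.34 = 1.3967 mol/L.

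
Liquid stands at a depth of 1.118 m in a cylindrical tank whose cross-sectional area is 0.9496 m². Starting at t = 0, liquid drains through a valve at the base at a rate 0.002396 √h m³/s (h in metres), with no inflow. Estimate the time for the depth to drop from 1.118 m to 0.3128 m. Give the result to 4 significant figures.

394.8 s

A dh/dt = −Q_out = −0.002396 √h.
Separate and integrate: 2(√h − √h₀) = −(0.002396/A) t.
t = 2A(√h₀ − √h)/0.002396 = 2·0.9496·(√1.118 − √0.3128)/0.002396
  = 1.89920 × (1.05736 − 0.559285) / 0.002396 = 394.797 s.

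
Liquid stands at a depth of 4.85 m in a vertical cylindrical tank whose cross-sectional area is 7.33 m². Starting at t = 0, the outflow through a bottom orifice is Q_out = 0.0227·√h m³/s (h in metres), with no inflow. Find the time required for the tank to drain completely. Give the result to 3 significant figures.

1420 s

Unsteady balance on liquid volume: A dh/dt = −0.0227 √h.
∫ h^(−1/2) dh = −(0.0227/A) ∫ dt, giving 2√h = 2√h₀ − (0.0227/A) t.
Tank is empty when √h = 0: t_empty = 2A√h₀/0.0227.
t_empty = 2·7.33·√4.85/0.0227 = 14.660·2.2023/0.0227 = 1422.3 s.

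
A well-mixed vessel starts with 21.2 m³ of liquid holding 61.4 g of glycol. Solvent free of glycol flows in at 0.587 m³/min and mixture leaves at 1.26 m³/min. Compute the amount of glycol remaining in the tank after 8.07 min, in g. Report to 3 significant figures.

35.3 g

Let m(t) be the amount of glycol. Volume: V(t) = V₀ + (Q_in − Q_out) t = 21.2 − 0.67300 t; V(8.07) = 15.769 m³.
Species balance (pure solvent in): dm/dt = −Q_out · m/V(t).
Separate: dm/m = −Q_out dt/V(t) ⇒ ln(m/m₀) = −(Q_out/(Q_in−Q_out)) ln(V/V₀).
m = m₀ (V₀/V)^(Q_out/(Q_in−Q_out)) = 61.4 × (21.2/15.769)^(-1.8722) = 35.280 g.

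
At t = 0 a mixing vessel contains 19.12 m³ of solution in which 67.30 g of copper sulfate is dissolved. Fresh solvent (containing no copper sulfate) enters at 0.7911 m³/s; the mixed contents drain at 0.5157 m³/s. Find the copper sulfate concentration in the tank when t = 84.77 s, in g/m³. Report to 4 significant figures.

0.3557 g/m³

Total volume: dV/dt = Q_in − Q_out = 0.275400 m³/s, so V(t) = 19.12 + 0.275400 t and V(84.77) = 42.4657 m³.
No copper sulfate enters, so dm/dt = −Q_out · (m/V).
Separate: dm/m = −Q_out dt/V(t) ⇒ ln(m/m₀) = −(Q_out/(Q_in−Q_out)) ln(V/V₀).
m = m₀ (V₀/V)^(Q_out/(Q_in−Q_out)) = 67.30 × (19.12/42.4657)^(1.87255) = 15.1037 g.
C = m/V = 15.1037/42.4657 = 0.355668 g/m³.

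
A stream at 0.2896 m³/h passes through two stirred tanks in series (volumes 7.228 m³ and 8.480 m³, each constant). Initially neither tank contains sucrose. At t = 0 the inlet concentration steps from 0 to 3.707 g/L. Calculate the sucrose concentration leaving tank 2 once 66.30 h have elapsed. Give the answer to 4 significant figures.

Time constants: τᵢ = Vᵢ/Q for each well-mixed tank.
τ₁ = 7.228/0.2896 = 24.9586 h; τ₂ = 8.480/0.2896 = 29.2818 h.
Tank 1: C₁ = C_in(1 − e^(−t/τ₁)). Tank 2 (τ₁ ≠ τ₂): C₂ = C_in[1 − (τ₁ e^(−t/τ₁) − τ₂ e^(−t/τ₂))/(τ₁ − τ₂)].
At t = 66.30: e^(−t/τ₁) = 0.0702003, e^(−t/τ₂) = 0.103912.
C₂ = 3.707·[1 − (24.9586·0.0702003 − 29.2818·0.103912)/(-4.32320)] = 3.707·0.701462 = 2.60032 g/L.

2.600 g/L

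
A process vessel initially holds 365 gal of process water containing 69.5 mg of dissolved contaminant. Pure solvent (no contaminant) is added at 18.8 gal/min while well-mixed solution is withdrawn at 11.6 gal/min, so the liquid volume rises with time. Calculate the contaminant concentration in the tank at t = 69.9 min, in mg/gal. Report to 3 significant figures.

Let m(t) be the amount of contaminant. Volume: V(t) = V₀ + (Q_in − Q_out) t = 365 + 7.2000 t; V(69.9) = 868.28 gal.
Solute balance: dm/dt = 0 − Q_out C = −Q_out m/V(t).
dm/m = −Q_out dt/(V₀ + 7.2000 t); integrating gives ln(m/m₀) = −(Q_out/(Q_in−Q_out)) ln(V/V₀).
m = m₀ (V₀/V)^(Q_out/(Q_in−Q_out)) = 69.5 × (365/868.28)^(1.6111) = 17.203 mg.
C = m/V = 17.203/868.28 = 0.019813 mg/gal.

0.0198 mg/gal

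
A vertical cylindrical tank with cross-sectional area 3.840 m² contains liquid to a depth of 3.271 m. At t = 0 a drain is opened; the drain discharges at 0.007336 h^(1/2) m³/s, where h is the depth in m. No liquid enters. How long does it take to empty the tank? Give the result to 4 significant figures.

1893 s

Mass balance (ρ constant): A dh/dt = −0.007336 √h.
Separate and integrate: 2(√h − √h₀) = −(0.007336/A) t.
Tank is empty when √h = 0: t_empty = 2A√h₀/0.007336.
t_empty = 2·3.840·√3.271/0.007336 = 7.68000·1.80859/0.007336 = 1893.40 s.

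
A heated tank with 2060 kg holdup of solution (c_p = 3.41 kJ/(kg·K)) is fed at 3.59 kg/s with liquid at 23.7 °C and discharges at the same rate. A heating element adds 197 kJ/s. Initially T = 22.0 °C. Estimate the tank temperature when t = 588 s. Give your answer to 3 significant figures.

First-law balance (no shaft work): M c_p dT/dt = ṁ c_p (T_in − T) + 197.
Rearrange: dT/dt = (T_ss − T)/τ with τ = M/ṁ = 573.82 s and T_ss = T_in + Q̇/(ṁ c_p) = 39.792 °C.
T approaches T_ss exponentially: T(t) = T_ss + (T₀ − T_ss) e^(−t/τ).
T(588) = 39.792 + (-17.792)·e^(−588/573.82) = 39.792 + (-17.792)·0.35890 = 33.407 °C.

33.4 °C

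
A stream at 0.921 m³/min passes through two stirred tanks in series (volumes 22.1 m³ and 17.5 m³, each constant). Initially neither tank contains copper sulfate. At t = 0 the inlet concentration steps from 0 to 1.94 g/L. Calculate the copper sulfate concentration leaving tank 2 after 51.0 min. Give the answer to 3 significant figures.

Each tank obeys Vᵢ dCᵢ/dt = Q(Cᵢ₋₁ − Cᵢ), so τᵢ = Vᵢ/Q.
τ₁ = 22.1/0.921 = 23.996 min; τ₂ = 17.5/0.921 = 19.001 min.
Solving the cascade with C₁(0)=C₂(0)=0 gives C₂(t) = C_in[1 − (τ₁ e^(−t/τ₁) − τ₂ e^(−t/τ₂))/(τ₁ − τ₂)].
At t = 51.0: e^(−t/τ₁) = 0.11939, e^(−t/τ₂) = 0.068286.
C₂ = 1.94·[1 − (23.996·0.11939 − 19.001·0.068286)/(4.9946)] = 1.94·0.68621 = 1.3312 g/L.

1.33 g/L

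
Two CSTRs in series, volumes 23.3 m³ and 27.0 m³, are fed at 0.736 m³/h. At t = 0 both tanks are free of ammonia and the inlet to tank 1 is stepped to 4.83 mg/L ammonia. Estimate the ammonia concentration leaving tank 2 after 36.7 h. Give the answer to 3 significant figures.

Time constants: τᵢ = Vᵢ/Q for each well-mixed tank.
τ₁ = 23.3/0.736 = 31.658 h; τ₂ = 27.0/0.736 = 36.685 h.
Tank 1: C₁ = C_in(1 − e^(−t/τ₁)). Tank 2 (τ₁ ≠ τ₂): C₂ = C_in[1 − (τ₁ e^(−t/τ₁) − τ₂ e^(−t/τ₂))/(τ₁ − τ₂)].
At t = 36.7: e^(−t/τ₁) = 0.31371, e^(−t/τ₂) = 0.36773.
C₂ = 4.83·[1 − (31.658·0.31371 − 36.685·0.36773)/(-5.0272)] = 4.83·0.29213 = 1.4110 mg/L.

1.41 mg/L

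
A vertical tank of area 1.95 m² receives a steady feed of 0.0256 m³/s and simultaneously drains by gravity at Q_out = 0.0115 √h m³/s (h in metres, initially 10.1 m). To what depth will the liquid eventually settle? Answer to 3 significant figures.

Accumulation of liquid (constant cross-section A): A dh/dt = Q_in − 0.0115 √h. At steady state dh/dt = 0:
Q_in = 0.0115 √h_ss ⇒ √h_ss = 0.0256/0.0115 = 2.2261.
h_ss = 2.2261² = 4.9555 m. (Since h₀ = 10.1 m > h_ss, the level will fall toward this value.)

4.96 m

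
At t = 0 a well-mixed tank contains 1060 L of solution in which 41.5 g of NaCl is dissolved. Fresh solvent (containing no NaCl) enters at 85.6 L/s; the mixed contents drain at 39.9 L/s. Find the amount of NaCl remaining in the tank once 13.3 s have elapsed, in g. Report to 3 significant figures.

27.9 g

Let m(t) be the amount of NaCl. Volume: V(t) = V₀ + (Q_in − Q_out) t = 1060 + 45.700 t; V(13.3) = 1667.8 L.
Species balance (pure solvent in): dm/dt = −Q_out · m/V(t).
Separate: dm/m = −Q_out dt/V(t) ⇒ ln(m/m₀) = −(Q_out/(Q_in−Q_out)) ln(V/V₀).
m = m₀ (V₀/V)^(Q_out/(Q_in−Q_out)) = 41.5 × (1060/1667.8)^(0.87309) = 27.938 g.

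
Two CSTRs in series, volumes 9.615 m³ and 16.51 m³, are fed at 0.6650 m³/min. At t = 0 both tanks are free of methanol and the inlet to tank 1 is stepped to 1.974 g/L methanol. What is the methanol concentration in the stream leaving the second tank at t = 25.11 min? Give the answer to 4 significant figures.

0.7396 g/L

Species balance on tank i: dCᵢ/dt = (Cᵢ₋₁ − Cᵢ)/τᵢ with τᵢ = Vᵢ/Q.
τ₁ = 9.615/0.6650 = 14.4586 min; τ₂ = 16.51/0.6650 = 24.8271 min.
Tank 1: C₁ = C_in(1 − e^(−t/τ₁)). Tank 2 (τ₁ ≠ τ₂): C₂ = C_in[1 − (τ₁ e^(−t/τ₁) − τ₂ e^(−t/τ₂))/(τ₁ − τ₂)].
At t = 25.11: e^(−t/τ₁) = 0.176105, e^(−t/τ₂) = 0.363711.
C₂ = 1.974·[1 − (14.4586·0.176105 − 24.8271·0.363711)/(-10.3684)] = 1.974·0.374674 = 0.739607 g/L.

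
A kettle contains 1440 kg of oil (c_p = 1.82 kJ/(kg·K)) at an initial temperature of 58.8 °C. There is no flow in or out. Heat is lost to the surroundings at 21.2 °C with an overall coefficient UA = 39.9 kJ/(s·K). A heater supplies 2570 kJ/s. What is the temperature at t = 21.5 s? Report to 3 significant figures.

Unsteady energy balance on the tank contents: M c_p dT/dt = −UA(T − T_amb) + Q̇.
dT/dt = (T_ss − T)/τ with T_ss = T_amb + Q̇/UA = 21.2 + 2570/39.9 = 85.611 °C, τ = M c_p/UA = 1440·1.82/39.9 = 65.684 s.
This is linear first-order; T(t) = T_ss + (T₀ − T_ss) e^(−t/τ).
T(21.5) = 85.611 + (-26.811)·0.72085 = 66.284 °C.

66.3 °C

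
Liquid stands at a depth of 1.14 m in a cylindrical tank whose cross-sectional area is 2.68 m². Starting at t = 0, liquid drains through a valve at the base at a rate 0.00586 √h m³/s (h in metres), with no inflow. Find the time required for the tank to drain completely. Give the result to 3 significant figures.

977 s

With no inflow, A dh/dt = −0.00586 √h.
Separate and integrate: 2(√h − √h₀) = −(0.00586/A) t.
Tank is empty when √h = 0: t_empty = 2A√h₀/0.00586.
t_empty = 2·2.68·√1.14/0.00586 = 5.3600·1.0677/0.00586 = 976.61 s.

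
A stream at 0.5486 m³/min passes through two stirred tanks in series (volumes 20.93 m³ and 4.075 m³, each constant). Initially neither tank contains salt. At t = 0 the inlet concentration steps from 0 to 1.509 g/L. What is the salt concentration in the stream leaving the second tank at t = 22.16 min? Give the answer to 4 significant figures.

0.4792 g/L

Time constants: τᵢ = Vᵢ/Q for each well-mixed tank.
τ₁ = 20.93/0.5486 = 38.1517 min; τ₂ = 4.075/0.5486 = 7.42800 min.
Solving the cascade with C₁(0)=C₂(0)=0 gives C₂(t) = C_in[1 − (τ₁ e^(−t/τ₁) − τ₂ e^(−t/τ₂))/(τ₁ − τ₂)].
At t = 22.16: e^(−t/τ₁) = 0.559428, e^(−t/τ₂) = 0.0506251.
C₂ = 1.509·[1 − (38.1517·0.559428 − 7.42800·0.0506251)/(30.7237)] = 1.509·0.317559 = 0.479197 g/L.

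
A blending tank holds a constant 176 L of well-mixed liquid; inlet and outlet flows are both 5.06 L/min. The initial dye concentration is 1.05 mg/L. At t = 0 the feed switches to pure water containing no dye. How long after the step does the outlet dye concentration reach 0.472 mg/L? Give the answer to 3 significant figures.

27.8 min

Species balance: V dC/dt = Q(C_in − C) ⇒ τ = V/Q = 34.783 min.
C(t) = C_in + (C₀ − C_in) e^(−t/τ). Set C = 0.472 and solve for t:
e^(−t/τ) = (C − C_in)/(C₀ − C_in) = (0.472 − 0)/(1.05 − 0) = 0.44952
t = −τ ln(…) = 34.783 × 0.79957 = 27.811 min.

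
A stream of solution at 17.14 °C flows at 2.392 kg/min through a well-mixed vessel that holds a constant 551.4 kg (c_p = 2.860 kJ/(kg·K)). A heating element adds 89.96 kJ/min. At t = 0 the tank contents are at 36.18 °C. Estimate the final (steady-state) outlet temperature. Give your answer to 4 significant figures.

30.29 °C

Unsteady energy balance on the tank contents: M c_p dT/dt = ṁ c_p (T_in − T) + 89.96.
At steady state dT/dt = 0 ⇒ T_ss = T_in + Q̇/(ṁ c_p) = 17.14 + 89.96/(2.392·2.860) = 30.2899 °C.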